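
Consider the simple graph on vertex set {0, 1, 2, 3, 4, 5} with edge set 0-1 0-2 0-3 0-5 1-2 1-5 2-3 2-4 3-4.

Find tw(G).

A width-2 tree decomposition is:
Bags: B1 = {0, 2, 3}  B2 = {0, 1, 2}  B3 = {2, 3, 4}  B4 = {0, 1, 5}
Tree: B1–B2, B1–B3, B2–B4
The largest bag has 3 vertices, giving width 2; this decomposition certifies tw(G) ≤ 2. For the lower bound, the 3 vertices {0, 1, 2} are pairwise adjacent, and any tree decomposition puts a clique entirely inside one bag — forcing width ≥ 2. Hence tw(G) = 2 exactly.

2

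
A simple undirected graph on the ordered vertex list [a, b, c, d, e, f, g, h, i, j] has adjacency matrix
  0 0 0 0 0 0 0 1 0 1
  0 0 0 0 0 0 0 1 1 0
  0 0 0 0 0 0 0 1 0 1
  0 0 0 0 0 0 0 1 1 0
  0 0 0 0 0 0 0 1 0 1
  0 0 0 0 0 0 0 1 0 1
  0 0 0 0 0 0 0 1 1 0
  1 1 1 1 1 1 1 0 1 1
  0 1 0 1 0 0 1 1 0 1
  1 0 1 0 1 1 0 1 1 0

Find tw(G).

A width-2 tree decomposition is:
Bags: B1 = {c, h, j}  B2 = {h, i, j}  B3 = {d, h, i}  B4 = {g, h, i}  B5 = {f, h, j}  B6 = {a, h, j}  B7 = {e, h, j}  B8 = {b, h, i}
Tree: B1–B2, B2–B3, B3–B4, B1–B5, B2–B6, B5–B7, B4–B8
Every bag has size at most 3, so the width is 3 − 1 = 2 and tw(G) ≤ 2. Conversely, {d, h, i} is a clique of size 3, and the vertices of any clique must share a bag in every tree decomposition; so some bag has ≥ 3 vertices and tw(G) ≥ 2. Combining the bounds, tw(G) = 2.

2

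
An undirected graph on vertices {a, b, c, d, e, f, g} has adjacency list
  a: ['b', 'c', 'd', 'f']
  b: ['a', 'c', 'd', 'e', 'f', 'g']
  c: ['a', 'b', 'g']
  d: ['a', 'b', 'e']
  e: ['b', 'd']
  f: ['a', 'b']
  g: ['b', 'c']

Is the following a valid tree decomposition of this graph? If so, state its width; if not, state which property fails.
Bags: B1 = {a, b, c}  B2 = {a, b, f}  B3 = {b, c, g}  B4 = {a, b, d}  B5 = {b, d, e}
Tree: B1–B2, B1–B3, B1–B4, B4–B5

Yes; width 2.

Every vertex of G appears in some bag (union = {a, b, c, d, e, f, g}); every edge is covered by a bag; and for each vertex v the set of bags containing v is connected in the bag tree. The decomposition is therefore valid. The largest bag has 3 vertices, so the width is 2.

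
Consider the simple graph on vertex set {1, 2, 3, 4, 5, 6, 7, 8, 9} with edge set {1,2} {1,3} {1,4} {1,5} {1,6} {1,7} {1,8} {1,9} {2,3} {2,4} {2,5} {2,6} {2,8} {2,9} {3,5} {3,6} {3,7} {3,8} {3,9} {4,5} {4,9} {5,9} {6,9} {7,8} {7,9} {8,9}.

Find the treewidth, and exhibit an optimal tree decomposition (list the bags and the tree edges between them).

The largest bag has 5 vertices, giving width 4; this decomposition certifies tw(G) ≤ 4. Conversely, {1, 2, 3, 8, 9} is a clique of size 5, and the vertices of any clique must share a bag in every tree decomposition; so some bag has ≥ 5 vertices and tw(G) ≥ 4. Combining the bounds, tw(G) = 4.

Treewidth 4.
One such decomposition:
Bags: B1 = {1, 2, 3, 8, 9}  B2 = {1, 2, 3, 6, 9}  B3 = {1, 2, 3, 5, 9}  B4 = {1, 3, 7, 8, 9}  B5 = {1, 2, 4, 5, 9}
Tree: B1–B2, B1–B3, B1–B4, B3–B5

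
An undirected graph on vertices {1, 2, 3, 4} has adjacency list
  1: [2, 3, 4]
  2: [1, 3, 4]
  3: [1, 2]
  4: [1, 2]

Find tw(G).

A width-2 tree decomposition is:
Bags: B1 = {1, 2, 4}  B2 = {1, 2, 3}
Tree: B1–B2
Each bag holds 3 vertices, so the decomposition has width 2, which upper-bounds the treewidth. Conversely, {1, 2, 3} is a clique of size 3, and the vertices of any clique must share a bag in every tree decomposition; so some bag has ≥ 3 vertices and tw(G) ≥ 2. Therefore the treewidth is 2.

2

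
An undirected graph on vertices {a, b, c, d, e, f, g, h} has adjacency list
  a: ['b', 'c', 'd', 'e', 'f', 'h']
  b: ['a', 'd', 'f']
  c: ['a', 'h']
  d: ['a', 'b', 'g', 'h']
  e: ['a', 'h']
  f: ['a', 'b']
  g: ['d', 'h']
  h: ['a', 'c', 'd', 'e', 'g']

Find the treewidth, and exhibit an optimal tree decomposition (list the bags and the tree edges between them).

Treewidth 2.
One optimal decomposition is:
Bags: B1 = {d, g, h}  B2 = {a, d, h}  B3 = {a, c, h}  B4 = {a, b, d}  B5 = {a, b, f}  B6 = {a, e, h}
Tree: B1–B2, B2–B3, B2–B4, B4–B5, B3–B6

Every bag has size at most 3, so the width is 3 − 1 = 2 and tw(G) ≤ 2. For the lower bound, the 3 vertices {d, g, h} are pairwise adjacent, and any tree decomposition puts a clique entirely inside one bag — forcing width ≥ 2. The upper and lower bounds meet at 2, so that is the treewidth.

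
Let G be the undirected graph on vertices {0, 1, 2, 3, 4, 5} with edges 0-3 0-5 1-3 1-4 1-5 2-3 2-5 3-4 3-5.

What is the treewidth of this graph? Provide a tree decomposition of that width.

Each bag holds 3 vertices, so the decomposition has width 2, which upper-bounds the treewidth. For the lower bound, the 3 vertices {1, 3, 4} are pairwise adjacent, and any tree decomposition puts a clique entirely inside one bag — forcing width ≥ 2. The upper and lower bounds meet at 2, so that is the treewidth.

Treewidth 2.
One optimal decomposition is:
Bags: B1 = {1, 3, 5}  B2 = {2, 3, 5}  B3 = {1, 3, 4}  B4 = {0, 3, 5}
Tree: B1–B2, B1–B3, B1–B4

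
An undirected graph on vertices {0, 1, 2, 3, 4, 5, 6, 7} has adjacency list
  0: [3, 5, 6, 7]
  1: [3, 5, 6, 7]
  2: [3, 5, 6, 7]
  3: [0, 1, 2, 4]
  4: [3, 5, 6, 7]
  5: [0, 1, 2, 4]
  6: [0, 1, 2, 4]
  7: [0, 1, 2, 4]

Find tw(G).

A width-4 tree decomposition is:
Bags: B1 = {3, 4, 5, 6, 7}  B2 = {0, 3, 5, 6, 7}  B3 = {1, 3, 5, 6, 7}  B4 = {2, 3, 5, 6, 7}
Tree: B1–B2, B2–B3, B3–B4
The largest bag has 5 vertices, giving width 4; this decomposition certifies tw(G) ≤ 4. For the lower bound: the 5 vertex sets {4,6}, {0,3}, {1,5}, {7}, {2} are disjoint, each induces a connected subgraph, and every pair is joined by at least one edge of G. Contracting each set to a single vertex therefore yields K_{5} as a minor, and since treewidth is minor-monotone, tw(G) ≥ tw(K_{5}) = 4. The upper and lower bounds meet at 4, so that is the treewidth.

4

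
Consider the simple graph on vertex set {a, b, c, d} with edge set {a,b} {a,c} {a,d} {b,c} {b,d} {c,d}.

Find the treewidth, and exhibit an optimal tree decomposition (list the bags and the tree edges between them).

Treewidth 3.
One optimal decomposition is:
Bags: B1 = {a, b, c, d}
Tree: (single bag)

A single bag containing all 4 vertices is trivially a valid decomposition of width 3. On the other hand G contains the 4-clique {a, b, c, d}. A clique must lie in a single bag of any decomposition, so no decomposition can have width below 3. Hence tw(G) = 3 exactly.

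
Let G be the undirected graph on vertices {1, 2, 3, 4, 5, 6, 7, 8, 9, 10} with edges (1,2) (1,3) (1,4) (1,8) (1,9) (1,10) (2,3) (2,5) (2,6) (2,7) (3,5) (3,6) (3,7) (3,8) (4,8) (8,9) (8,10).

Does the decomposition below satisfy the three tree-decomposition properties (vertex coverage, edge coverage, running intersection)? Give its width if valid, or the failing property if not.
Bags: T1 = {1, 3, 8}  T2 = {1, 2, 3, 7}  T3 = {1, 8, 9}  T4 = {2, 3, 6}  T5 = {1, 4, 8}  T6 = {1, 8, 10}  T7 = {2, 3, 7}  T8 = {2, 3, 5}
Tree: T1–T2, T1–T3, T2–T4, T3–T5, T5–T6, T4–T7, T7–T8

A tree decomposition must satisfy three properties: every vertex lies in some bag; for every edge, both endpoints lie together in some bag; and for every vertex, the bags containing it form a connected subtree. Here bags containing vertex 7 are not connected in the tree, so the decomposition is invalid.

No — bags containing vertex 7 are not connected in the tree.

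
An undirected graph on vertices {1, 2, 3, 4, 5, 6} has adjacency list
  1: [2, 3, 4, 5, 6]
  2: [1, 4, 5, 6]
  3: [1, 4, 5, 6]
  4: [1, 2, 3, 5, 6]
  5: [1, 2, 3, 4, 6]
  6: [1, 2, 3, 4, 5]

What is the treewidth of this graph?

4

A width-4 tree decomposition is:
Bags: B1 = {1, 3, 4, 5, 6}  B2 = {1, 2, 4, 5, 6}
Tree: B1–B2
The largest bag has 5 vertices, giving width 4; this decomposition certifies tw(G) ≤ 4. For the lower bound, the 5 vertices {1, 2, 4, 5, 6} are pairwise adjacent, and any tree decomposition puts a clique entirely inside one bag — forcing width ≥ 4. Combining the bounds, tw(G) = 4.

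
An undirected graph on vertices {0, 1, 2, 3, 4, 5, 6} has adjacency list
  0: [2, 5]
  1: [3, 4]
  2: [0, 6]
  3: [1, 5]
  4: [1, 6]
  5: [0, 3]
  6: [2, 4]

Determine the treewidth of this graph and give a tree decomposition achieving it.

Every bag has size at most 3, so the width is 3 − 1 = 2 and tw(G) ≤ 2. For the lower bound, G contains the cycle 2–6–4–1–3–5–0–2, so G is not a forest; only forests have treewidth ≤ 1, hence tw(G) ≥ 2. Hence tw(G) = 2 exactly.

Treewidth 2.
One optimal decomposition is:
Bags: B1 = {2, 4, 6}  B2 = {1, 2, 4}  B3 = {1, 2, 3}  B4 = {2, 3, 5}  B5 = {0, 2, 5}
Tree: B1–B2, B2–B3, B3–B4, B4–B5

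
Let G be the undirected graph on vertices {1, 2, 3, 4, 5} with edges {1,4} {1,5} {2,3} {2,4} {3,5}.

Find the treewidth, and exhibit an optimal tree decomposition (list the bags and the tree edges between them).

Treewidth 2.
One optimal decomposition is:
Bags: B1 = {2, 3, 5}  B2 = {2, 4, 5}  B3 = {1, 4, 5}
Tree: B1–B2, B2–B3

Each bag holds 3 vertices, so the decomposition has width 2, which upper-bounds the treewidth. The edges 5–3–2–4–1–5 form a cycle, so G is not a tree and its treewidth is at least 2. Hence tw(G) = 2 exactly.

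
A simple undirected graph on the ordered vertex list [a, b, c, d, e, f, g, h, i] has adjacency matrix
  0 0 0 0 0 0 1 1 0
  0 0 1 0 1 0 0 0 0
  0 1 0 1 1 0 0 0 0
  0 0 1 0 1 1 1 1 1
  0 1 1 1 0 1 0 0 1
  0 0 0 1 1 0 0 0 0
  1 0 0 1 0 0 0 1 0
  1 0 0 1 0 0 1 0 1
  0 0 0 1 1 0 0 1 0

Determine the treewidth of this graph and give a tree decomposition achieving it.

Treewidth 2.
One such decomposition:
Bags: B1 = {d, h, i}  B2 = {d, g, h}  B3 = {d, e, i}  B4 = {d, e, f}  B5 = {a, g, h}  B6 = {c, d, e}  B7 = {b, c, e}
Tree: B1–B2, B1–B3, B3–B4, B2–B5, B3–B6, B6–B7

Every bag has size at most 3, so the width is 3 − 1 = 2 and tw(G) ≤ 2. Conversely, {d, g, h} is a clique of size 3, and the vertices of any clique must share a bag in every tree decomposition; so some bag has ≥ 3 vertices and tw(G) ≥ 2. Combining the bounds, tw(G) = 2.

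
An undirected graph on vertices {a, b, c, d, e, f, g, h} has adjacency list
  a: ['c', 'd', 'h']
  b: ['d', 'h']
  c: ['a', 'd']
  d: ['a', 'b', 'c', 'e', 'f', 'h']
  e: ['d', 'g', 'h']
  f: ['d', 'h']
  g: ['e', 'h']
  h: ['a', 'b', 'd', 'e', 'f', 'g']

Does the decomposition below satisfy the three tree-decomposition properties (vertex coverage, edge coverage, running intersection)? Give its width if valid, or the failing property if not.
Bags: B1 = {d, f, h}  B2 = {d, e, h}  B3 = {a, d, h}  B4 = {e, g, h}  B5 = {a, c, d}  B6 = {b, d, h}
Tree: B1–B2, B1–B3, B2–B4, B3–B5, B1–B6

Vertex coverage: the bags together contain {a, b, c, d, e, f, g, h}, the full vertex set. Edge coverage: each edge of G has both endpoints in at least one bag. Running intersection: for every vertex, the bags containing it form a connected subtree. All three properties hold, so this is a valid tree decomposition of width max|bag| − 1 = 2, and hence tw(G) ≤ 2.

Yes; width 2.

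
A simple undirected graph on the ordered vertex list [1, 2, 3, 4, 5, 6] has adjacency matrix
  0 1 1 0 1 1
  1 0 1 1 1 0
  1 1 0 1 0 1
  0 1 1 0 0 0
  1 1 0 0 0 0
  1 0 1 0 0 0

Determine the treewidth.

2

A width-2 tree decomposition is:
Bags: B1 = {2, 3, 4}  B2 = {1, 2, 3}  B3 = {1, 2, 5}  B4 = {1, 3, 6}
Tree: B1–B2, B2–B3, B2–B4
Every bag has size at most 3, so the width is 3 − 1 = 2 and tw(G) ≤ 2. On the other hand G contains the 3-clique {1, 2, 3}. A clique must lie in a single bag of any decomposition, so no decomposition can have width below 2. Hence tw(G) = 2 exactly.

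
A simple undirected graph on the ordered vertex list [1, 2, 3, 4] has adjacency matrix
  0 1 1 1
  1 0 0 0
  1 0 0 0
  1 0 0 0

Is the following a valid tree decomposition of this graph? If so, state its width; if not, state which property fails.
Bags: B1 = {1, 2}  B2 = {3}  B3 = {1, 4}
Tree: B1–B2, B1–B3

No — edge (1,3) lies in no bag.

A tree decomposition must satisfy three properties: every vertex lies in some bag; for every edge, both endpoints lie together in some bag; and for every vertex, the bags containing it form a connected subtree. Here edge (1,3) lies in no bag, so the decomposition is invalid.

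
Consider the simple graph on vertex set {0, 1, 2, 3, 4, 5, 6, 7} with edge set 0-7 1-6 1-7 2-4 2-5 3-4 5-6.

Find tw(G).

A width-1 tree decomposition is:
Bags: B1 = {0, 7}  B2 = {1, 7}  B3 = {1, 6}  B4 = {5, 6}  B5 = {2, 5}  B6 = {2, 4}  B7 = {3, 4}
Tree: B1–B2, B2–B3, B3–B4, B4–B5, B5–B6, B6–B7
The largest bag has 2 vertices, giving width 1; this decomposition certifies tw(G) ≤ 1. Since G has at least one edge (e.g. 0–7), it is not an edgeless graph, so tw(G) ≥ 1. Therefore the treewidth is 1.

1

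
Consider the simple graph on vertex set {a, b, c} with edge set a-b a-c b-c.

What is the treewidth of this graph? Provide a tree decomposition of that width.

A single bag containing all 3 vertices is trivially a valid decomposition of width 2. On the other hand G contains the 3-clique {a, b, c}. A clique must lie in a single bag of any decomposition, so no decomposition can have width below 2. Hence tw(G) = 2 exactly.

Treewidth 2.
One optimal decomposition is:
Bags: B1 = {a, b, c}
Tree: (single bag)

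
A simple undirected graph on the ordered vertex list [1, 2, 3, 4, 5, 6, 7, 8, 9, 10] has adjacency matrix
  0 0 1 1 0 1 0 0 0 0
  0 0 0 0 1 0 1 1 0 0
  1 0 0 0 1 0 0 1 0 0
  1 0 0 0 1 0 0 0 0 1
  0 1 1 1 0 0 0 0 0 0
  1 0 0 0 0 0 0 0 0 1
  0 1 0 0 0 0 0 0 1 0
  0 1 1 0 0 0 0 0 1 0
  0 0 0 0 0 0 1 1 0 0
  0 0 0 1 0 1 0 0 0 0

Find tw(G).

A width-2 tree decomposition is:
Bags: B1 = {4, 6, 10}  B2 = {1, 4, 6}  B3 = {1, 4, 5}  B4 = {1, 3, 5}  B5 = {2, 3, 5}  B6 = {2, 3, 8}  B7 = {2, 7, 8}  B8 = {7, 8, 9}
Tree: B1–B2, B2–B3, B3–B4, B4–B5, B5–B6, B6–B7, B7–B8
The largest bag has 3 vertices, giving width 2; this decomposition certifies tw(G) ≤ 2. Since 10–6–1–4–10 is a cycle in G, G is not acyclic. Forests are exactly the graphs of treewidth ≤ 1, so tw(G) ≥ 2. Hence tw(G) = 2 exactly.

2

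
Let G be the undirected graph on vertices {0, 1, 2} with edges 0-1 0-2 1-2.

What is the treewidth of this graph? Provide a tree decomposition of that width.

With just one bag of size 3, the width is 3 − 1 = 2, so tw(G) ≤ 2. On the other hand G contains the 3-clique {0, 1, 2}. A clique must lie in a single bag of any decomposition, so no decomposition can have width below 2. Therefore the treewidth is 2.

Treewidth 2.
Bags: B1 = {0, 1, 2}
Tree: (single bag)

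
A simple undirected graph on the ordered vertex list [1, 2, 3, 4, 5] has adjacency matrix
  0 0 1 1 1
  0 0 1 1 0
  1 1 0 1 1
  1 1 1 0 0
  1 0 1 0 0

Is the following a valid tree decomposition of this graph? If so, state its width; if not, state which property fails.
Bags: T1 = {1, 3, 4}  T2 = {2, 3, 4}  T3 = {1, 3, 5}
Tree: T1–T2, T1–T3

Every vertex of G appears in some bag (union = {1, 2, 3, 4, 5}); every edge is covered by a bag; and for each vertex v the set of bags containing v is connected in the bag tree. The decomposition is therefore valid. The largest bag has 3 vertices, so the width is 2.

Yes; width 2.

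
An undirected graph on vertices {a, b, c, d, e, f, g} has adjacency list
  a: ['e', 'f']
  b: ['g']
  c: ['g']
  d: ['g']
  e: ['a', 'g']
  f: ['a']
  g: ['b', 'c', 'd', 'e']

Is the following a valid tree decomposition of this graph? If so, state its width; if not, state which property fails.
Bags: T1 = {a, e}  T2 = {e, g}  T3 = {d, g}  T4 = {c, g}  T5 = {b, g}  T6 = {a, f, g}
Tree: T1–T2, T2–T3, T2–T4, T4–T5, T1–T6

A tree decomposition must satisfy three properties: every vertex lies in some bag; for every edge, both endpoints lie together in some bag; and for every vertex, the bags containing it form a connected subtree. Here bags containing vertex g are not connected in the tree, so the decomposition is invalid.

No — bags containing vertex g are not connected in the tree.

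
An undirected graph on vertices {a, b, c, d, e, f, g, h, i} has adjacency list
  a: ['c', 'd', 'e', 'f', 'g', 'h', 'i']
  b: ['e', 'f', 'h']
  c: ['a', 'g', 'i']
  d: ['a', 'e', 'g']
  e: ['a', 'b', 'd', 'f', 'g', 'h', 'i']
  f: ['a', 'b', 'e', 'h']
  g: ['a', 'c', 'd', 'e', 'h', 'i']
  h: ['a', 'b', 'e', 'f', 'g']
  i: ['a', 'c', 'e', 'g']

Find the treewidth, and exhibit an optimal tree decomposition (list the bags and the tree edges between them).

Each bag holds 4 vertices, so the decomposition has width 3, which upper-bounds the treewidth. On the other hand G contains the 4-clique {a, d, e, g}. A clique must lie in a single bag of any decomposition, so no decomposition can have width below 3. Hence tw(G) = 3 exactly.

Treewidth 3.
One optimal decomposition is:
Bags: B1 = {a, e, f, h}  B2 = {a, e, g, h}  B3 = {a, e, g, i}  B4 = {a, c, g, i}  B5 = {a, d, e, g}  B6 = {b, e, f, h}
Tree: B1–B2, B2–B3, B3–B4, B2–B5, B1–B6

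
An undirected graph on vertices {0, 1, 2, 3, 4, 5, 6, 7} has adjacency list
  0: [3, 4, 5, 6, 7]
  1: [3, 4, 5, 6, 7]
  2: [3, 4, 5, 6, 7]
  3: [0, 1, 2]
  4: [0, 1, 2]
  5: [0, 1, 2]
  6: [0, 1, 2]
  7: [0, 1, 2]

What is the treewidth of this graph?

3

A width-3 tree decomposition is:
Bags: B1 = {0, 1, 2, 7}  B2 = {0, 1, 2, 4}  B3 = {0, 1, 2, 5}  B4 = {0, 1, 2, 3}  B5 = {0, 1, 2, 6}
Tree: B1–B2, B2–B3, B3–B4, B4–B5
Every bag has size at most 4, so the width is 4 − 1 = 3 and tw(G) ≤ 3. For the lower bound: the 4 vertex sets {0,7}, {1,4}, {2}, {5} are disjoint, each induces a connected subgraph, and every pair is joined by at least one edge of G. Contracting each set to a single vertex therefore yields K_{4} as a minor, and since treewidth is minor-monotone, tw(G) ≥ tw(K_{4}) = 3. The upper and lower bounds meet at 3, so that is the treewidth.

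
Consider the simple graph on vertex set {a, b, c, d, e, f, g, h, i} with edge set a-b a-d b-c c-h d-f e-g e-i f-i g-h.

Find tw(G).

A width-2 tree decomposition is:
Bags: B1 = {b, c, h}  B2 = {a, b, h}  B3 = {a, d, h}  B4 = {d, f, h}  B5 = {f, h, i}  B6 = {e, h, i}  B7 = {e, g, h}
Tree: B1–B2, B2–B3, B3–B4, B4–B5, B5–B6, B6–B7
The largest bag has 3 vertices, giving width 2; this decomposition certifies tw(G) ≤ 2. The edges h–c–b–a–d–f–i–e–g–h form a cycle, so G is not a tree and its treewidth is at least 2. Therefore the treewidth is 2.

2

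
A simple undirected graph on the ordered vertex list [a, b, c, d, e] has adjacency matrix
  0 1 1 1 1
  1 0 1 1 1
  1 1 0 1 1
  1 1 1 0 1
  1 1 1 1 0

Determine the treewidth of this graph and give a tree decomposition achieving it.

Treewidth 4.
Bags: B1 = {a, b, c, d, e}
Tree: (single bag)

A single bag containing all 5 vertices is trivially a valid decomposition of width 4. For the lower bound, the 5 vertices {a, b, c, d, e} are pairwise adjacent, and any tree decomposition puts a clique entirely inside one bag — forcing width ≥ 4. Hence tw(G) = 4 exactly.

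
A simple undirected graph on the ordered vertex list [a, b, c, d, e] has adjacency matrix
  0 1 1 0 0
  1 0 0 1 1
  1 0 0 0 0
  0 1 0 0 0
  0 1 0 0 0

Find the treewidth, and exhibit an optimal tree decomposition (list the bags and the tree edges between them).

The largest bag has 2 vertices, giving width 1; this decomposition certifies tw(G) ≤ 1. Since G has at least one edge (e.g. b–d), it is not an edgeless graph, so tw(G) ≥ 1. The upper and lower bounds meet at 1, so that is the treewidth.

Treewidth 1.
Bags: B1 = {b, d}  B2 = {a, b}  B3 = {a, c}  B4 = {b, e}
Tree: B1–B2, B2–B3, B1–B4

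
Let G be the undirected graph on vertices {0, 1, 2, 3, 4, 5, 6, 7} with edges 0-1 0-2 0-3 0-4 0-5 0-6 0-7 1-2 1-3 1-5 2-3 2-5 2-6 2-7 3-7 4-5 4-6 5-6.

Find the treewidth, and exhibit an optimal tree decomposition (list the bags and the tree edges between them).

The largest bag has 4 vertices, giving width 3; this decomposition certifies tw(G) ≤ 3. Conversely, {0, 1, 2, 3} is a clique of size 4, and the vertices of any clique must share a bag in every tree decomposition; so some bag has ≥ 4 vertices and tw(G) ≥ 3. Therefore the treewidth is 3.

Treewidth 3.
One such decomposition:
Bags: B1 = {0, 1, 2, 5}  B2 = {0, 2, 5, 6}  B3 = {0, 1, 2, 3}  B4 = {0, 4, 5, 6}  B5 = {0, 2, 3, 7}
Tree: B1–B2, B1–B3, B2–B4, B3–B5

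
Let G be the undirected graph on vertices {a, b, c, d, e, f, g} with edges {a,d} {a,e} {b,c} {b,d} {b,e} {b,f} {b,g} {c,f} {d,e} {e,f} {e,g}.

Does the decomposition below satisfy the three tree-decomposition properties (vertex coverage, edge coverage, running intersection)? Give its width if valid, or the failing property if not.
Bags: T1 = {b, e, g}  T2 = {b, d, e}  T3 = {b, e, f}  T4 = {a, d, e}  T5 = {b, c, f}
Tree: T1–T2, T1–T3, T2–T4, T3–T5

Checking the three conditions: (i) the bags cover all of {a, b, c, d, e, f, g}; (ii) for each edge, some bag contains both endpoints; (iii) the bags containing any fixed vertex form a subtree. All hold, so the decomposition is valid with width 3 − 1 = 2.

Yes; width 2.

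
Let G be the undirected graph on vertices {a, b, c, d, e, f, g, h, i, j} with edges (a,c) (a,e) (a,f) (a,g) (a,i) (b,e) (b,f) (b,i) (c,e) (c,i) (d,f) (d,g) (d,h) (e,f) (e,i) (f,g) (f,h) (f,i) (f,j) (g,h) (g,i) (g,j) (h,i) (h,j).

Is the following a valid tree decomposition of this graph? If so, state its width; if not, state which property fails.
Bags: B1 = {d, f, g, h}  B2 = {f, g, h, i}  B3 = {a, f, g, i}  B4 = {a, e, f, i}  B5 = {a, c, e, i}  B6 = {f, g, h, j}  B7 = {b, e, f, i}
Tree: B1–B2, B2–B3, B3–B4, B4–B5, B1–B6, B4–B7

Yes; width 3.

Vertex coverage: the bags together contain {a, b, c, d, e, f, g, h, i, j}, the full vertex set. Edge coverage: each edge of G has both endpoints in at least one bag. Running intersection: for every vertex, the bags containing it form a connected subtree. All three properties hold, so this is a valid tree decomposition of width max|bag| − 1 = 3, and hence tw(G) ≤ 3.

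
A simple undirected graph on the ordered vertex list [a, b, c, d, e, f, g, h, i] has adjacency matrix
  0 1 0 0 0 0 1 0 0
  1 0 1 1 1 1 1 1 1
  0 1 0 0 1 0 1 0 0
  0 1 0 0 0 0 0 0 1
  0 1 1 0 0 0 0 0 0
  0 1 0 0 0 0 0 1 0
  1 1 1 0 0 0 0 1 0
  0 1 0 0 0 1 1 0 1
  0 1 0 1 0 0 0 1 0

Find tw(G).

A width-2 tree decomposition is:
Bags: B1 = {b, c, g}  B2 = {a, b, g}  B3 = {b, g, h}  B4 = {b, f, h}  B5 = {b, h, i}  B6 = {b, c, e}  B7 = {b, d, i}
Tree: B1–B2, B2–B3, B3–B4, B3–B5, B1–B6, B5–B7
Each bag holds 3 vertices, so the decomposition has width 2, which upper-bounds the treewidth. On the other hand G contains the 3-clique {b, d, i}. A clique must lie in a single bag of any decomposition, so no decomposition can have width below 2. The upper and lower bounds meet at 2, so that is the treewidth.

2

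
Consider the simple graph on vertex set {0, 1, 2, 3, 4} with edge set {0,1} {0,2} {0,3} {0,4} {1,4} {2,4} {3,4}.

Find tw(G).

2

A width-2 tree decomposition is:
Bags: B1 = {0, 3, 4}  B2 = {0, 2, 4}  B3 = {0, 1, 4}
Tree: B1–B2, B2–B3
The largest bag has 3 vertices, giving width 2; this decomposition certifies tw(G) ≤ 2. Conversely, {0, 1, 4} is a clique of size 3, and the vertices of any clique must share a bag in every tree decomposition; so some bag has ≥ 3 vertices and tw(G) ≥ 2. Hence tw(G) = 2 exactly.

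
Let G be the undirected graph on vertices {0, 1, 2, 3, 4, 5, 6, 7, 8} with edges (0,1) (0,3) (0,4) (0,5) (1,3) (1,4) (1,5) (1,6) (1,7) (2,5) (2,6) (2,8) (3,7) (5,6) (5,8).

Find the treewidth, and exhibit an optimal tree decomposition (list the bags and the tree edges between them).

Every bag has size at most 3, so the width is 3 − 1 = 2 and tw(G) ≤ 2. On the other hand G contains the 3-clique {2, 5, 8}. A clique must lie in a single bag of any decomposition, so no decomposition can have width below 2. Combining the bounds, tw(G) = 2.

Treewidth 2.
One such decomposition:
Bags: B1 = {1, 5, 6}  B2 = {0, 1, 5}  B3 = {0, 1, 4}  B4 = {2, 5, 6}  B5 = {0, 1, 3}  B6 = {2, 5, 8}  B7 = {1, 3, 7}
Tree: B1–B2, B2–B3, B1–B4, B3–B5, B4–B6, B5–B7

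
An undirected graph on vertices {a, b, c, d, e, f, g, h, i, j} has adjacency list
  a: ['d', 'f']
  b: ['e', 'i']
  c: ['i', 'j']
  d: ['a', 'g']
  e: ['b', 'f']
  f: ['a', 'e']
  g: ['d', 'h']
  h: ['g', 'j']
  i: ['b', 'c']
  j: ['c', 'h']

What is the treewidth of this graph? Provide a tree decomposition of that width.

The largest bag has 3 vertices, giving width 2; this decomposition certifies tw(G) ≤ 2. For the lower bound, G contains the cycle i–b–e–f–a–d–g–h–j–c–i, so G is not a forest; only forests have treewidth ≤ 1, hence tw(G) ≥ 2. The upper and lower bounds meet at 2, so that is the treewidth.

Treewidth 2.
One optimal decomposition is:
Bags: B1 = {b, e, i}  B2 = {e, f, i}  B3 = {a, f, i}  B4 = {a, d, i}  B5 = {d, g, i}  B6 = {g, h, i}  B7 = {h, i, j}  B8 = {c, i, j}
Tree: B1–B2, B2–B3, B3–B4, B4–B5, B5–B6, B6–B7, B7–B8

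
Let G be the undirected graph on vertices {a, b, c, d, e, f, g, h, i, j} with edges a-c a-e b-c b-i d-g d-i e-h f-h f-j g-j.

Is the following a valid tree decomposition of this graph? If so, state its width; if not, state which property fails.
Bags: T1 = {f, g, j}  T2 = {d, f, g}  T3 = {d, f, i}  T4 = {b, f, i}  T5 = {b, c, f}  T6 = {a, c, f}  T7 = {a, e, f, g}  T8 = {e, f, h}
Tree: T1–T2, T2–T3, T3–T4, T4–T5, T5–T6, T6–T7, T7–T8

A tree decomposition must satisfy three properties: every vertex lies in some bag; for every edge, both endpoints lie together in some bag; and for every vertex, the bags containing it form a connected subtree. Here bags containing vertex g are not connected in the tree, so the decomposition is invalid.

No — bags containing vertex g are not connected in the tree.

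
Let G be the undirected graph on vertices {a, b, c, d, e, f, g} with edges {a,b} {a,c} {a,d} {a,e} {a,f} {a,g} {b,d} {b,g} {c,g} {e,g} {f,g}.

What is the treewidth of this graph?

A width-2 tree decomposition is:
Bags: B1 = {a, f, g}  B2 = {a, b, g}  B3 = {a, e, g}  B4 = {a, c, g}  B5 = {a, b, d}
Tree: B1–B2, B1–B3, B1–B4, B2–B5
Each bag holds 3 vertices, so the decomposition has width 2, which upper-bounds the treewidth. On the other hand G contains the 3-clique {a, b, d}. A clique must lie in a single bag of any decomposition, so no decomposition can have width below 2. Therefore the treewidth is 2.

2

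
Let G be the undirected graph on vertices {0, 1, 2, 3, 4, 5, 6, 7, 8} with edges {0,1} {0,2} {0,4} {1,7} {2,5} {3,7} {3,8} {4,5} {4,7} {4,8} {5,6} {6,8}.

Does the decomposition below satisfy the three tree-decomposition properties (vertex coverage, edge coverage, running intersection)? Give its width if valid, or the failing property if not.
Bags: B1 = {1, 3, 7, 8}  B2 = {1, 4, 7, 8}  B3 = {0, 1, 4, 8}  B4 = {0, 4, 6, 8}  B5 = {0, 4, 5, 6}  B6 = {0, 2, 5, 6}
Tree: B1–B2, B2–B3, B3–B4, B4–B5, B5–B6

Yes; width 3.

Vertex coverage: the bags together contain {0, 1, 2, 3, 4, 5, 6, 7, 8}, the full vertex set. Edge coverage: each edge of G has both endpoints in at least one bag. Running intersection: for every vertex, the bags containing it form a connected subtree. All three properties hold, so this is a valid tree decomposition of width max|bag| − 1 = 3, and hence tw(G) ≤ 3.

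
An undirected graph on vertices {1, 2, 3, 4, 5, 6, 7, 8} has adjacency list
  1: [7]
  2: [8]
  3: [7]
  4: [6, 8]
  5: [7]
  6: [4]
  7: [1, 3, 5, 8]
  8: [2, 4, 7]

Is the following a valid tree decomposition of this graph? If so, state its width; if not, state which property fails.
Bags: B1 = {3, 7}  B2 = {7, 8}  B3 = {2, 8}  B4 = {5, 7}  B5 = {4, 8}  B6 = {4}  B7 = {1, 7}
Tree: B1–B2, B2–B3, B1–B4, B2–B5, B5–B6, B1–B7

No — vertex 6 appears in no bag.

A tree decomposition must satisfy three properties: every vertex lies in some bag; for every edge, both endpoints lie together in some bag; and for every vertex, the bags containing it form a connected subtree. Here vertex 6 appears in no bag, so the decomposition is invalid.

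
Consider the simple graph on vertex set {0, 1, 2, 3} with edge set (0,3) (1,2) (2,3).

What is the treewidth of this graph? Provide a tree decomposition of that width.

Treewidth 1.
One such decomposition:
Bags: B1 = {1, 2}  B2 = {2, 3}  B3 = {0, 3}
Tree: B1–B2, B2–B3

Every bag has size at most 2, so the width is 2 − 1 = 1 and tw(G) ≤ 1. G has an edge, so its treewidth is at least 1. The upper and lower bounds meet at 1, so that is the treewidth.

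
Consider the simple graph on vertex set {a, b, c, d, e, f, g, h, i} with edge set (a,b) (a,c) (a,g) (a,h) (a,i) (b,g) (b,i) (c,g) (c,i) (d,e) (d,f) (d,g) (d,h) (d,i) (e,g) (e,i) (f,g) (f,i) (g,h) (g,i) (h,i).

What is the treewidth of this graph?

3

A width-3 tree decomposition is:
Bags: B1 = {a, b, g, i}  B2 = {a, g, h, i}  B3 = {d, g, h, i}  B4 = {d, e, g, i}  B5 = {d, f, g, i}  B6 = {a, c, g, i}
Tree: B1–B2, B2–B3, B3–B4, B3–B5, B2–B6
Each bag holds 4 vertices, so the decomposition has width 3, which upper-bounds the treewidth. On the other hand G contains the 4-clique {d, e, g, i}. A clique must lie in a single bag of any decomposition, so no decomposition can have width below 3. Combining the bounds, tw(G) = 3.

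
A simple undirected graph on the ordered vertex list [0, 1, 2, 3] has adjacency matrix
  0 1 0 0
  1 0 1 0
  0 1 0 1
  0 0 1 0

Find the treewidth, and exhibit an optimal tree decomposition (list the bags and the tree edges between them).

Each bag holds 2 vertices, so the decomposition has width 1, which upper-bounds the treewidth. Any graph with an edge has treewidth ≥ 1, and G has the edge 3–2. The upper and lower bounds meet at 1, so that is the treewidth.

Treewidth 1.
One such decomposition:
Bags: B1 = {2, 3}  B2 = {1, 2}  B3 = {0, 1}
Tree: B1–B2, B2–B3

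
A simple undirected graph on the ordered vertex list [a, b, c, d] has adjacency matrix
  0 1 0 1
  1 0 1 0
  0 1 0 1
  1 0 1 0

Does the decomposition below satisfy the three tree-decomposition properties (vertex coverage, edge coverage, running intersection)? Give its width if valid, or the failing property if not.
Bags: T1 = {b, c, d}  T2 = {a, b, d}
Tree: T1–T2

Every vertex of G appears in some bag (union = {a, b, c, d}); every edge is covered by a bag; and for each vertex v the set of bags containing v is connected in the bag tree. The decomposition is therefore valid. The largest bag has 3 vertices, so the width is 2.

Yes; width 2.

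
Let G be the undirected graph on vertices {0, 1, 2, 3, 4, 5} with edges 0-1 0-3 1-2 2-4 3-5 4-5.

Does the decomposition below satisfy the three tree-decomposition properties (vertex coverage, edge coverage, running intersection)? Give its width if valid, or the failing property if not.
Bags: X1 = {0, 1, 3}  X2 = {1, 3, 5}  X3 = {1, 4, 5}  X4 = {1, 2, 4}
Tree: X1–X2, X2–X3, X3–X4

Yes; width 2.

Checking the three conditions: (i) the bags cover all of {0, 1, 2, 3, 4, 5}; (ii) for each edge, some bag contains both endpoints; (iii) the bags containing any fixed vertex form a subtree. All hold, so the decomposition is valid with width 3 − 1 = 2.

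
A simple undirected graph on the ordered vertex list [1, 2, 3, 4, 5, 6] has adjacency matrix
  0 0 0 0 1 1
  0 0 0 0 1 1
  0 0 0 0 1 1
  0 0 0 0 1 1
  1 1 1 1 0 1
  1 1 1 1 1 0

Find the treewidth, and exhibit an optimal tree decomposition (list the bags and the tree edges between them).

Each bag holds 3 vertices, so the decomposition has width 2, which upper-bounds the treewidth. Conversely, {1, 5, 6} is a clique of size 3, and the vertices of any clique must share a bag in every tree decomposition; so some bag has ≥ 3 vertices and tw(G) ≥ 2. Hence tw(G) = 2 exactly.

Treewidth 2.
One such decomposition:
Bags: B1 = {2, 5, 6}  B2 = {1, 5, 6}  B3 = {3, 5, 6}  B4 = {4, 5, 6}
Tree: B1–B2, B2–B3, B2–B4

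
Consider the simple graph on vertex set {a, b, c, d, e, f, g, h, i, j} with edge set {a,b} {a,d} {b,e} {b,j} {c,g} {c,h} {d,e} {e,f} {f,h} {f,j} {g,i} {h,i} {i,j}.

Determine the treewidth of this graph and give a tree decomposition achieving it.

Every bag has size at most 3, so the width is 3 − 1 = 2 and tw(G) ≤ 2. Since a–d–e–b–a is a cycle in G, G is not acyclic. Forests are exactly the graphs of treewidth ≤ 1, so tw(G) ≥ 2. Combining the bounds, tw(G) = 2.

Treewidth 2.
Bags: B1 = {a, b, d}  B2 = {b, d, e}  B3 = {b, e, j}  B4 = {e, f, j}  B5 = {f, i, j}  B6 = {f, h, i}  B7 = {g, h, i}  B8 = {c, g, h}
Tree: B1–B2, B2–B3, B3–B4, B4–B5, B5–B6, B6–B7, B7–B8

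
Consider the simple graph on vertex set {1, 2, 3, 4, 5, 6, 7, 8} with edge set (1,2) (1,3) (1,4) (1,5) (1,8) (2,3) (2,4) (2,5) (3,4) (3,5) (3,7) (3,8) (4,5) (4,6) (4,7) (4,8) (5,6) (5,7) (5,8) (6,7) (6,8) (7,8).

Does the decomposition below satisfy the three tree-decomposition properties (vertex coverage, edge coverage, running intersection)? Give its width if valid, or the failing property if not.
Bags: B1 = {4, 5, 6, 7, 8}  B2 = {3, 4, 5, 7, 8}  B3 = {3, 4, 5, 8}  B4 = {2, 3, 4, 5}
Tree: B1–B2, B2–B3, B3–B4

No — vertex 1 appears in no bag.

A tree decomposition must satisfy three properties: every vertex lies in some bag; for every edge, both endpoints lie together in some bag; and for every vertex, the bags containing it form a connected subtree. Here vertex 1 appears in no bag, so the decomposition is invalid.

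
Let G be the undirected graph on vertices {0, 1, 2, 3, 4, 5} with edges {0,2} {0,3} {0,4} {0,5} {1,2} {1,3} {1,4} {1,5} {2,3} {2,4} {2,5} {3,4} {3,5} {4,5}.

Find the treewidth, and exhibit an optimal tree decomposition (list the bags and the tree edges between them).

The largest bag has 5 vertices, giving width 4; this decomposition certifies tw(G) ≤ 4. Conversely, {0, 2, 3, 4, 5} is a clique of size 5, and the vertices of any clique must share a bag in every tree decomposition; so some bag has ≥ 5 vertices and tw(G) ≥ 4. The upper and lower bounds meet at 4, so that is the treewidth.

Treewidth 4.
Bags: B1 = {0, 2, 3, 4, 5}  B2 = {1, 2, 3, 4, 5}
Tree: B1–B2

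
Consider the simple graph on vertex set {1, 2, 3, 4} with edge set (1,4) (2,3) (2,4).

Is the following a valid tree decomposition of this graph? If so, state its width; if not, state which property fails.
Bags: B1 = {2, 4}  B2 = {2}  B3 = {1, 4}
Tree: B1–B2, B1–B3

No — vertex 3 appears in no bag.

A tree decomposition must satisfy three properties: every vertex lies in some bag; for every edge, both endpoints lie together in some bag; and for every vertex, the bags containing it form a connected subtree. Here vertex 3 appears in no bag, so the decomposition is invalid.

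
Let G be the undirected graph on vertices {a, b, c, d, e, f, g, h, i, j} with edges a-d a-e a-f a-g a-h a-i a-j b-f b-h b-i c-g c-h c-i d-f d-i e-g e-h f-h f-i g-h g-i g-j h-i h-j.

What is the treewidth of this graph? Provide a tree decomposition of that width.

Each bag holds 4 vertices, so the decomposition has width 3, which upper-bounds the treewidth. On the other hand G contains the 4-clique {a, d, f, i}. A clique must lie in a single bag of any decomposition, so no decomposition can have width below 3. The upper and lower bounds meet at 3, so that is the treewidth.

Treewidth 3.
One such decomposition:
Bags: B1 = {a, g, h, j}  B2 = {a, e, g, h}  B3 = {a, g, h, i}  B4 = {c, g, h, i}  B5 = {a, f, h, i}  B6 = {b, f, h, i}  B7 = {a, d, f, i}
Tree: B1–B2, B1–B3, B3–B4, B3–B5, B5–B6, B5–B7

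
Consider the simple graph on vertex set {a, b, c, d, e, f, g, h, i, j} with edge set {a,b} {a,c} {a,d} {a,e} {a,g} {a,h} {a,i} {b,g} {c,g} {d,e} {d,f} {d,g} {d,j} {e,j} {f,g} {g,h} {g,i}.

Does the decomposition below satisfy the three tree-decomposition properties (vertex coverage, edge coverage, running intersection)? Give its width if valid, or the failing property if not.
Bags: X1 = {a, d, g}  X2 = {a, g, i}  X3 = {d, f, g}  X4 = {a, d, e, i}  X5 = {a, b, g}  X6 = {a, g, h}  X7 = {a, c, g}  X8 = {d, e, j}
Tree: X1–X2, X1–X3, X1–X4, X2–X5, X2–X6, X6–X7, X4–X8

No — bags containing vertex i are not connected in the tree.

A tree decomposition must satisfy three properties: every vertex lies in some bag; for every edge, both endpoints lie together in some bag; and for every vertex, the bags containing it form a connected subtree. Here bags containing vertex i are not connected in the tree, so the decomposition is invalid.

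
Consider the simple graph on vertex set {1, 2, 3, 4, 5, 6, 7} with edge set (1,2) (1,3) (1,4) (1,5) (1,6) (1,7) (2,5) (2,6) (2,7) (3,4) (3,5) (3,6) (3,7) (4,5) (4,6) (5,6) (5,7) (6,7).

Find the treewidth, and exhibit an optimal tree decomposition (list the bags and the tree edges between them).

Every bag has size at most 5, so the width is 5 − 1 = 4 and tw(G) ≤ 4. Conversely, {1, 2, 5, 6, 7} is a clique of size 5, and the vertices of any clique must share a bag in every tree decomposition; so some bag has ≥ 5 vertices and tw(G) ≥ 4. The upper and lower bounds meet at 4, so that is the treewidth.

Treewidth 4.
Bags: B1 = {1, 3, 5, 6, 7}  B2 = {1, 3, 4, 5, 6}  B3 = {1, 2, 5, 6, 7}
Tree: B1–B2, B1–B3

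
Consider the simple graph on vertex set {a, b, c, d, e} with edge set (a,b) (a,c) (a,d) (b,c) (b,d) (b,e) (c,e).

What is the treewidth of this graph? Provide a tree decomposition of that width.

The largest bag has 3 vertices, giving width 2; this decomposition certifies tw(G) ≤ 2. On the other hand G contains the 3-clique {a, b, d}. A clique must lie in a single bag of any decomposition, so no decomposition can have width below 2. Hence tw(G) = 2 exactly.

Treewidth 2.
One optimal decomposition is:
Bags: B1 = {a, b, c}  B2 = {a, b, d}  B3 = {b, c, e}
Tree: B1–B2, B1–B3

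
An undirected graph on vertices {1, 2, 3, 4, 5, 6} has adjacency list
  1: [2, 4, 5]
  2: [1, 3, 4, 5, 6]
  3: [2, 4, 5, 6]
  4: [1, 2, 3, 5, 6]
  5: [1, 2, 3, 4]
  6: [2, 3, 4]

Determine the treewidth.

A width-3 tree decomposition is:
Bags: B1 = {2, 3, 4, 6}  B2 = {2, 3, 4, 5}  B3 = {1, 2, 4, 5}
Tree: B1–B2, B2–B3
Each bag holds 4 vertices, so the decomposition has width 3, which upper-bounds the treewidth. For the lower bound, the 4 vertices {1, 2, 4, 5} are pairwise adjacent, and any tree decomposition puts a clique entirely inside one bag — forcing width ≥ 3. Combining the bounds, tw(G) = 3.

3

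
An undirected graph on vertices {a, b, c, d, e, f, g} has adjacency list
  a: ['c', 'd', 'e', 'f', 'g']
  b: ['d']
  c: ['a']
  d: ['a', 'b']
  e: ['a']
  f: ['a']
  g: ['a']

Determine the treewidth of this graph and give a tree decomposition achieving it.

Each bag holds 2 vertices, so the decomposition has width 1, which upper-bounds the treewidth. Any graph with an edge has treewidth ≥ 1, and G has the edge f–a. The upper and lower bounds meet at 1, so that is the treewidth.

Treewidth 1.
Bags: B1 = {a, f}  B2 = {a, d}  B3 = {a, c}  B4 = {a, g}  B5 = {a, e}  B6 = {b, d}
Tree: B1–B2, B2–B3, B1–B4, B3–B5, B2–B6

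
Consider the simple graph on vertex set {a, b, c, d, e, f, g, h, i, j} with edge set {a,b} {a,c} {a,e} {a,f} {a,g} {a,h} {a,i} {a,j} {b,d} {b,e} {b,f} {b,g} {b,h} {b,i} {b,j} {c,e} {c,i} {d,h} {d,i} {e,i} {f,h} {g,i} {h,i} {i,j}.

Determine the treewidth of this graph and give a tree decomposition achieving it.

Treewidth 3.
One such decomposition:
Bags: B1 = {a, b, e, i}  B2 = {a, b, h, i}  B3 = {a, b, i, j}  B4 = {a, b, f, h}  B5 = {a, c, e, i}  B6 = {b, d, h, i}  B7 = {a, b, g, i}
Tree: B1–B2, B1–B3, B2–B4, B1–B5, B2–B6, B3–B7

Each bag holds 4 vertices, so the decomposition has width 3, which upper-bounds the treewidth. On the other hand G contains the 4-clique {a, c, e, i}. A clique must lie in a single bag of any decomposition, so no decomposition can have width below 3. Therefore the treewidth is 3.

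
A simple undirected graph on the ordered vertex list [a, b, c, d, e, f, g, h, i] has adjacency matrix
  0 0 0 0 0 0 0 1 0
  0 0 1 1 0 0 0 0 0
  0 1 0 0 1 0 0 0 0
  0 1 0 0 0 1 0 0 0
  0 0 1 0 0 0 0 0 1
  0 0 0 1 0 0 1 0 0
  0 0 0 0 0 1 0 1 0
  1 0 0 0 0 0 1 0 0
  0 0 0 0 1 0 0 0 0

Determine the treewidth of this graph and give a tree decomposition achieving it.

Treewidth 1.
One such decomposition:
Bags: B1 = {a, h}  B2 = {g, h}  B3 = {f, g}  B4 = {d, f}  B5 = {b, d}  B6 = {b, c}  B7 = {c, e}  B8 = {e, i}
Tree: B1–B2, B2–B3, B3–B4, B4–B5, B5–B6, B6–B7, B7–B8

The largest bag has 2 vertices, giving width 1; this decomposition certifies tw(G) ≤ 1. G has an edge, so its treewidth is at least 1. Hence tw(G) = 1 exactly.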